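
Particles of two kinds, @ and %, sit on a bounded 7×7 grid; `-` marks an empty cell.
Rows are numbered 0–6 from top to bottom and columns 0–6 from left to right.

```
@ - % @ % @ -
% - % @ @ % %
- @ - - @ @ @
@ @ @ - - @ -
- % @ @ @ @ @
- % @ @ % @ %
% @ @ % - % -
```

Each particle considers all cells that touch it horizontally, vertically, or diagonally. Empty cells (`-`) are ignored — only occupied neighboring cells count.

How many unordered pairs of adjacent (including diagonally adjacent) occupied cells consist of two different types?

Scan each occupied cell's neighbors to the right and below (and the two forward diagonals) so each pair is counted once.
From row 0: 10 unlike of 15 pairs (running 10/15).
From row 1: 9 unlike of 14 pairs (running 19/29).
From row 2: 0 unlike of 8 pairs (running 19/37).
From row 3: 3 unlike of 11 pairs (running 22/48).
From row 4: 8 unlike of 21 pairs (running 30/69).
From row 5: 9 unlike of 17 pairs (running 39/86).
From row 6: 2 unlike of 3 pairs (running 41/89).
Total adjacent occupied pairs: 89; unlike-type pairs: 41.

41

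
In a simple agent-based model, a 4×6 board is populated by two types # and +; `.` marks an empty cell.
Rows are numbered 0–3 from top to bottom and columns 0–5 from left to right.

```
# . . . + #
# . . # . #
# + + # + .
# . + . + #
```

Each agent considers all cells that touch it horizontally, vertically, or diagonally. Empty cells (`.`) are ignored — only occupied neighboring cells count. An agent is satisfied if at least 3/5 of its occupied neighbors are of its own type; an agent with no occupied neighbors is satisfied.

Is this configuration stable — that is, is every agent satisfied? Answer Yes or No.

(0,0)# 1/1 satisfied
(0,4)+ 0/3 not
(0,5)# 1/2 not
(1,0)# 2/3 satisfied
(1,3)# 1/4 not
(1,5)# 1/3 not
(2,0)# 2/3 satisfied
(2,1)+ 2/5 not
(2,2)+ 2/4 not
(2,3)# 1/5 not
(2,4)+ 1/5 not
(3,0)# 1/2 not
(3,2)+ 2/3 satisfied
(3,4)+ 1/3 not
(3,5)# 0/2 not
For instance (0,4) has only 0/3 same-type neighbors, below 3/5.

No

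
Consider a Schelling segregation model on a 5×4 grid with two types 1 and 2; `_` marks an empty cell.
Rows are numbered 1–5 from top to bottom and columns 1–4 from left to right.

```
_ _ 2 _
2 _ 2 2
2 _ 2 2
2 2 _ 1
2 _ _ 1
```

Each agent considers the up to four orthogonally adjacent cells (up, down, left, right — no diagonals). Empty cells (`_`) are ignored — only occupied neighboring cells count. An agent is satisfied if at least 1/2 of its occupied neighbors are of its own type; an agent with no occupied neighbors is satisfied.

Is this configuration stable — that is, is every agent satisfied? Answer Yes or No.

(1,3)2 1/1 ✓
(2,1)2 1/1 ✓
(2,3)2 3/3 ✓
(2,4)2 2/2 ✓
(3,1)2 2/2 ✓
(3,3)2 2/2 ✓
(3,4)2 2/3 ✓
(4,1)2 3/3 ✓
(4,2)2 1/1 ✓
(4,4)1 1/2 ✓
(5,1)2 1/1 ✓
(5,4)1 1/1 ✓
All meet the threshold, so the configuration is stable.

Yes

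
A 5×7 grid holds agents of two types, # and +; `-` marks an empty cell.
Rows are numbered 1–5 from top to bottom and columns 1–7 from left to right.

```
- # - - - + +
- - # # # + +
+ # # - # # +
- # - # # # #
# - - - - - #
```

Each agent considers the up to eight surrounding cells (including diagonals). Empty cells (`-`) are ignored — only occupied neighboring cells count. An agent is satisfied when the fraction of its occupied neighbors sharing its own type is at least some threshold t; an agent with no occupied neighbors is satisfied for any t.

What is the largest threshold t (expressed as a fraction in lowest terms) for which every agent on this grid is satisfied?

(1,2)# 1/1
(1,6)+ 3/4
(1,7)+ 3/3
(2,3)# 4/4
(2,4)# 4/4
(2,5)# 3/5
(2,6)+ 4/7
(2,7)+ 4/5
(3,1)+ 0/2
(3,2)# 3/4
(3,3)# 5/5
(3,5)# 6/7
(3,6)# 5/8
(3,7)+ 2/5
(4,2)# 3/4
(4,4)# 3/3
(4,5)# 4/4
(4,6)# 5/6
(4,7)# 3/4
(5,1)# 1/1
(5,7)# 2/2
The smallest same-type fraction is 0/2 at (3,1), which reduces to 0/1. Any threshold above that leaves this agent unsatisfied.

0/1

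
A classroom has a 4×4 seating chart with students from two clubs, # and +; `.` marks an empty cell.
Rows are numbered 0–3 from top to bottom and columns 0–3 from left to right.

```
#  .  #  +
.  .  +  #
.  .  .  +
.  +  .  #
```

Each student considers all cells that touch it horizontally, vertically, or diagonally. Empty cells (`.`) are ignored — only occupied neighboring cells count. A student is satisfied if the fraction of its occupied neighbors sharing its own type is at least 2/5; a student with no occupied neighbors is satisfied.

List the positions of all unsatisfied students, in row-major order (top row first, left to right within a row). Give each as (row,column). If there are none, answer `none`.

(0,0)# 0/0 ok
(0,2)# 1/3 unhappy
(0,3)+ 1/3 unhappy
(1,2)+ 2/4 ok
(1,3)# 1/4 unhappy
(2,3)+ 1/3 unhappy
(3,1)+ 0/0 ok
(3,3)# 0/1 unhappy

(0,2), (0,3), (1,3), (2,3), (3,3)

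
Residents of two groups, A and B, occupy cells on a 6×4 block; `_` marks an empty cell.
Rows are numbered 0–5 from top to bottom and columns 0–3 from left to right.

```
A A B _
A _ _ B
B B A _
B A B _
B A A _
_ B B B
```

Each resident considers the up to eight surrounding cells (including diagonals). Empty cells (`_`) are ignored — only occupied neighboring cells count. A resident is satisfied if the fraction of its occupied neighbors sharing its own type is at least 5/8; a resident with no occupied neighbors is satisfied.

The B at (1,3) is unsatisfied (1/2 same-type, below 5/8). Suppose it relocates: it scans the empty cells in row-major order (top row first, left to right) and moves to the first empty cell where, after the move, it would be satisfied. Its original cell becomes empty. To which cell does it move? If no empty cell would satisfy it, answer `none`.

Vacating (1,3). Empty cells in order:
  (0,3): 1/1 same-type → satisfied — stop here.

(0,3)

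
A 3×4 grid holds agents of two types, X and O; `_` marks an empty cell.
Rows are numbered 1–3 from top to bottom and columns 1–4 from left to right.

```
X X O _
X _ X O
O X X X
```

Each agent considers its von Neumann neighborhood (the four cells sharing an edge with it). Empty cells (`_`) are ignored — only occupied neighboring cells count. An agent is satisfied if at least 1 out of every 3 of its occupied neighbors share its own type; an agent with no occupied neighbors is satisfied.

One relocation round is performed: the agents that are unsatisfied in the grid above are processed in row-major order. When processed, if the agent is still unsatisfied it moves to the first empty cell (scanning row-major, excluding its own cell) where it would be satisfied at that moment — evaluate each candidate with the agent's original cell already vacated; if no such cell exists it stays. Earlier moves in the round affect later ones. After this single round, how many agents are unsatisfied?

0

Initially unsatisfied (in order): (1,3), (2,4), (3,1).
  (1,3) → (1,4).
  (2,4): now satisfied by earlier moves; stays.
  (3,1) → (1,3).
Resulting grid:
X X O O
X _ X O
_ X X X
All satisfied now.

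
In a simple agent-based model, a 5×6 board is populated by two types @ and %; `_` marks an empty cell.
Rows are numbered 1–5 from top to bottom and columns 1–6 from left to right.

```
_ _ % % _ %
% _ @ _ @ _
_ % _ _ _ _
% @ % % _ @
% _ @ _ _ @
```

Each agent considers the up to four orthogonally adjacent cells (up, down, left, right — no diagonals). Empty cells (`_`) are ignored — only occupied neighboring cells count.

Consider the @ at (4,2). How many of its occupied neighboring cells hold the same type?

Occupied neighbors of (4,2): (3,2)=%, (4,1)=%, (4,3)=%.
Same type (@): 0 of 3.

0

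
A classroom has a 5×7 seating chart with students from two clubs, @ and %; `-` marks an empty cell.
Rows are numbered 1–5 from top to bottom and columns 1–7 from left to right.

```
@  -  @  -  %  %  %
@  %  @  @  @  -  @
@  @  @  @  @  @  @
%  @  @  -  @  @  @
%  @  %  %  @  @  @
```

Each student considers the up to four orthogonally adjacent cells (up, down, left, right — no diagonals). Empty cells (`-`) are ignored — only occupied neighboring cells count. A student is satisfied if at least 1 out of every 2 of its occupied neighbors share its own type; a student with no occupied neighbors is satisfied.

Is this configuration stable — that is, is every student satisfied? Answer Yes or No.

Row 1: (1,1)@ 1/1 ✓ · (1,3)@ 1/1 ✓ · (1,5)% 1/2 ✓ · (1,6)% 2/2 ✓ · (1,7)% 1/2 ✓
Row 2: (2,1)@ 2/3 ✓ · (2,2)% 0/3 ✗ · (2,3)@ 3/4 ✓ · (2,4)@ 3/3 ✓ · (2,5)@ 2/3 ✓ · (2,7)@ 1/2 ✓
Row 3: (3,1)@ 2/3 ✓ · (3,2)@ 3/4 ✓ · (3,3)@ 4/4 ✓ · (3,4)@ 3/3 ✓ · (3,5)@ 4/4 ✓ · (3,6)@ 3/3 ✓ · (3,7)@ 3/3 ✓
Row 4: (4,1)% 1/3 ✗ · (4,2)@ 3/4 ✓ · (4,3)@ 2/3 ✓ · (4,5)@ 3/3 ✓ · (4,6)@ 4/4 ✓ · (4,7)@ 3/3 ✓
Row 5: (5,1)% 1/2 ✓ · (5,2)@ 1/3 ✗ · (5,3)% 1/3 ✗ · (5,4)% 1/2 ✓ · (5,5)@ 2/3 ✓ · (5,6)@ 3/3 ✓ · (5,7)@ 2/2 ✓
For instance (2,2) has only 0/3 same-type neighbors, below 1/2.

No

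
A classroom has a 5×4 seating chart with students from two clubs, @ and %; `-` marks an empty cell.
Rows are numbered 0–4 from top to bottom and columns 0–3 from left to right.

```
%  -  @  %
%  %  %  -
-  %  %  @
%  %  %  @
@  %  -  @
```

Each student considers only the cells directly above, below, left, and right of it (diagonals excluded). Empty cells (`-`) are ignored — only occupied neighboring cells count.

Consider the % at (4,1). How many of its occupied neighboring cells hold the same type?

Occupied neighbors of (4,1): (3,1)=%, (4,0)=@.
Same type (%): 1 of 2.

1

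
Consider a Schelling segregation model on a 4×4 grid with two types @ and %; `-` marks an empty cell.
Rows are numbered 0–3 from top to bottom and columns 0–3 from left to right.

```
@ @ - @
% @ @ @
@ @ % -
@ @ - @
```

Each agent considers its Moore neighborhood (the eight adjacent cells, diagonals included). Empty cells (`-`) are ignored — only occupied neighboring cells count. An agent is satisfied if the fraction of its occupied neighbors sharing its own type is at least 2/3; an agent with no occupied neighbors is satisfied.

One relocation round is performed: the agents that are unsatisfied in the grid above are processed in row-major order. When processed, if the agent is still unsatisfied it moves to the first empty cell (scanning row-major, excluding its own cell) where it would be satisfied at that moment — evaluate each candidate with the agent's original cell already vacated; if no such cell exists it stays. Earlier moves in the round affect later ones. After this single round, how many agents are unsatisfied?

2

Initially unsatisfied (in order): (1,0), (2,2), (3,3).
  (1,0): no empty cell satisfies it; stays.
  (2,2): no empty cell satisfies it; stays.
  (3,3) → (0,2).
Resulting grid:
@ @ @ @
% @ @ @
@ @ % -
@ @ - -
Unsatisfied now: (1,0), (2,2).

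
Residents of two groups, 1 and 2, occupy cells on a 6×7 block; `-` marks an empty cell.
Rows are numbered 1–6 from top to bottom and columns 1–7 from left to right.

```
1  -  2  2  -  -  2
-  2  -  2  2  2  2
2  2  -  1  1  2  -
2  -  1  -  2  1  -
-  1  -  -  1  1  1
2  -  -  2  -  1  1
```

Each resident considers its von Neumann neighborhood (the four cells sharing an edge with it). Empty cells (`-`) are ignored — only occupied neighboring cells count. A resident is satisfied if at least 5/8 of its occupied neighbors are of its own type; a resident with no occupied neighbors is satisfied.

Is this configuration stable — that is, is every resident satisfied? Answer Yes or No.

No

(1,1)1 0/0 satisfied
(1,3)2 1/1 satisfied
(1,4)2 2/2 satisfied
(1,7)2 1/1 satisfied
(2,2)2 1/1 satisfied
(2,4)2 2/3 satisfied
(2,5)2 2/3 satisfied
(2,6)2 3/3 satisfied
(2,7)2 2/2 satisfied
(3,1)2 2/2 satisfied
(3,2)2 2/2 satisfied
(3,4)1 1/2 not
(3,5)1 1/4 not
(3,6)2 1/3 not
(4,1)2 1/1 satisfied
(4,3)1 0/0 satisfied
(4,5)2 0/3 not
(4,6)1 1/3 not
(5,2)1 0/0 satisfied
(5,5)1 1/2 not
(5,6)1 4/4 satisfied
(5,7)1 2/2 satisfied
(6,1)2 0/0 satisfied
(6,4)2 0/0 satisfied
(6,6)1 2/2 satisfied
(6,7)1 2/2 satisfied
For instance (3,4) has only 1/2 same-type neighbors, below 5/8.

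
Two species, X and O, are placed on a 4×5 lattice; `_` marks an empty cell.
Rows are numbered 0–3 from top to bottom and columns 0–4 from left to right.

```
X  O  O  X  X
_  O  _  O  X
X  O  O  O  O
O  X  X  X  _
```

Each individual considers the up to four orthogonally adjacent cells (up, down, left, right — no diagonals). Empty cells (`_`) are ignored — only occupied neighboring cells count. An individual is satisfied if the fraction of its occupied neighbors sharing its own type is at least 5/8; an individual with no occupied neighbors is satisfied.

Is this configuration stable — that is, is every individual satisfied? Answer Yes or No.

Row 0: (0,0)X 0/1 unhappy · (0,1)O 2/3 ok · (0,2)O 1/2 unhappy · (0,3)X 1/3 unhappy · (0,4)X 2/2 ok
Row 1: (1,1)O 2/2 ok · (1,3)O 1/3 unhappy · (1,4)X 1/3 unhappy
Row 2: (2,0)X 0/2 unhappy · (2,1)O 2/4 unhappy · (2,2)O 2/3 ok · (2,3)O 3/4 ok · (2,4)O 1/2 unhappy
Row 3: (3,0)O 0/2 unhappy · (3,1)X 1/3 unhappy · (3,2)X 2/3 ok · (3,3)X 1/2 unhappy
For instance (0,0) has only 0/1 same-type neighbors, below 5/8.

No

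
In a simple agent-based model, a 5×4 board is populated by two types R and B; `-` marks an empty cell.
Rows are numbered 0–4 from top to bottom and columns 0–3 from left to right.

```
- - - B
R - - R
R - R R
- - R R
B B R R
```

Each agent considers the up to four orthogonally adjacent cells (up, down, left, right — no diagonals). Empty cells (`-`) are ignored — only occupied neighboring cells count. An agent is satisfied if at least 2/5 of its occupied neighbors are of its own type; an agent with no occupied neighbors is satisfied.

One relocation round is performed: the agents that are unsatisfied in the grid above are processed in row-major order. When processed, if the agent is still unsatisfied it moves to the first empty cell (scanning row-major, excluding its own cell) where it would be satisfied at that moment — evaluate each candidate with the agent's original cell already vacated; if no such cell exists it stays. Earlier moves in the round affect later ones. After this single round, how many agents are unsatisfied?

Initially unsatisfied (in order): (0,3).
  (0,3) → (0,1).
Resulting grid:
- B - -
R - - R
R - R R
- - R R
B B R R
All satisfied now.

0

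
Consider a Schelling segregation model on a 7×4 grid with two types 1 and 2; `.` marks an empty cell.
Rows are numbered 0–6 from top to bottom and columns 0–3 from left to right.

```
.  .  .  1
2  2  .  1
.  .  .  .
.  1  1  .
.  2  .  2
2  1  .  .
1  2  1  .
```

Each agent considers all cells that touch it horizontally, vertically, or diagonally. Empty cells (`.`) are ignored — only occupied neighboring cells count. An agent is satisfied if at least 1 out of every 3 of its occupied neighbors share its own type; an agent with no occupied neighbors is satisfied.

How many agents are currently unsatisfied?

Row 0: (0,3)1 1/1 ok
Row 1: (1,0)2 1/1 ok · (1,1)2 1/1 ok · (1,3)1 1/1 ok
Row 3: (3,1)1 1/2 ok · (3,2)1 1/3 ok
Row 4: (4,1)2 1/4 unhappy · (4,3)2 0/1 unhappy
Row 5: (5,0)2 2/4 ok · (5,1)1 2/5 ok
Row 6: (6,0)1 1/3 ok · (6,1)2 1/4 unhappy · (6,2)1 1/2 ok
Unsatisfied: (4,1), (4,3), (6,1) — 3 in total.

3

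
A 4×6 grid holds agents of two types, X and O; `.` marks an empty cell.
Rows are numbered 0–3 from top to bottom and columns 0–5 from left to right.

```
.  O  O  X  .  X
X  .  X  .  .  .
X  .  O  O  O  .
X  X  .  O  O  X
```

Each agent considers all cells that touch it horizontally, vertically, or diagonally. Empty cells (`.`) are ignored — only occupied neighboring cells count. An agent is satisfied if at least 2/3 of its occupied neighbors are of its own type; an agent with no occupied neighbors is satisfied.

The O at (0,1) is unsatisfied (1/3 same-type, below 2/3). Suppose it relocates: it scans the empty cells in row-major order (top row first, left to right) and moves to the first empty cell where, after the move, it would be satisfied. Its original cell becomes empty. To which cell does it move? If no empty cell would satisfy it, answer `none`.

Vacating (0,1). Empty cells in order:
  (0,0): 0/1 same-type → still unsatisfied.
  (0,4): 0/2 same-type → still unsatisfied.
  (1,1): 2/5 same-type → still unsatisfied.
  (1,3): 4/6 same-type → satisfied — stop here.

(1,3)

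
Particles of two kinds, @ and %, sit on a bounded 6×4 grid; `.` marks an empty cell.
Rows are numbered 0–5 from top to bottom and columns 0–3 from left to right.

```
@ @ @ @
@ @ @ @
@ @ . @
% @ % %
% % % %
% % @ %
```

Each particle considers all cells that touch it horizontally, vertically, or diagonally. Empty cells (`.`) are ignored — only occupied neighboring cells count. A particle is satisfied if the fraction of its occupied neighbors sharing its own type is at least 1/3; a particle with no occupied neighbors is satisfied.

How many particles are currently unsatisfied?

2

(0,0)@ 3/3 ✓
(0,1)@ 5/5 ✓
(0,2)@ 5/5 ✓
(0,3)@ 3/3 ✓
(1,0)@ 5/5 ✓
(1,1)@ 7/7 ✓
(1,2)@ 7/7 ✓
(1,3)@ 4/4 ✓
(2,0)@ 4/5 ✓
(2,1)@ 5/7 ✓
(2,3)@ 2/4 ✓
(3,0)% 2/5 ✓
(3,1)@ 2/7 ✗
(3,2)% 4/7 ✓
(3,3)% 3/4 ✓
(4,0)% 4/5 ✓
(4,1)% 6/8 ✓
(4,2)% 6/8 ✓
(4,3)% 4/5 ✓
(5,0)% 3/3 ✓
(5,1)% 4/5 ✓
(5,2)@ 0/5 ✗
(5,3)% 2/3 ✓
Unsatisfied: (3,1), (5,2) — 2 in total.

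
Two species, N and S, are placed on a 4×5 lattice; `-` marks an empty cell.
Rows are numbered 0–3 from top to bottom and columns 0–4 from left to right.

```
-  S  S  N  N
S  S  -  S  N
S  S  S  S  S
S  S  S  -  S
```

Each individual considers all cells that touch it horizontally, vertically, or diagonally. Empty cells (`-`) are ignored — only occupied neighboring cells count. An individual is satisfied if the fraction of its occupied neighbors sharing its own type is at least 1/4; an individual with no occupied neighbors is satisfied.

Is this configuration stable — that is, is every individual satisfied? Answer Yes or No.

(0,1)S 3/3 ok
(0,2)S 3/4 ok
(0,3)N 2/4 ok
(0,4)N 2/3 ok
(1,0)S 4/4 ok
(1,1)S 6/6 ok
(1,3)S 4/7 ok
(1,4)N 2/5 ok
(2,0)S 5/5 ok
(2,1)S 7/7 ok
(2,2)S 6/6 ok
(2,3)S 5/6 ok
(2,4)S 3/4 ok
(3,0)S 3/3 ok
(3,1)S 5/5 ok
(3,2)S 4/4 ok
(3,4)S 2/2 ok
All meet the threshold, so the configuration is stable.

Yes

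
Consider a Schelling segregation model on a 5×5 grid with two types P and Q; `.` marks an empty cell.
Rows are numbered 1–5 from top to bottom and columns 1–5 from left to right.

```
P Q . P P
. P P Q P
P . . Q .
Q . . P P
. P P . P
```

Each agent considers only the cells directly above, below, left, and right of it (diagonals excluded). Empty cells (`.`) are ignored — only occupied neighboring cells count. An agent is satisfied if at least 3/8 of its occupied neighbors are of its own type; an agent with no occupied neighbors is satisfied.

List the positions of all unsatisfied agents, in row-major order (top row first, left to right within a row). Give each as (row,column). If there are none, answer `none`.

(1,1), (1,2), (2,4), (3,1), (4,1)

Row 1: (1,1)P 0/1 ✗ · (1,2)Q 0/2 ✗ · (1,4)P 1/2 ✓ · (1,5)P 2/2 ✓
Row 2: (2,2)P 1/2 ✓ · (2,3)P 1/2 ✓ · (2,4)Q 1/4 ✗ · (2,5)P 1/2 ✓
Row 3: (3,1)P 0/1 ✗ · (3,4)Q 1/2 ✓
Row 4: (4,1)Q 0/1 ✗ · (4,4)P 1/2 ✓ · (4,5)P 2/2 ✓
Row 5: (5,2)P 1/1 ✓ · (5,3)P 1/1 ✓ · (5,5)P 1/1 ✓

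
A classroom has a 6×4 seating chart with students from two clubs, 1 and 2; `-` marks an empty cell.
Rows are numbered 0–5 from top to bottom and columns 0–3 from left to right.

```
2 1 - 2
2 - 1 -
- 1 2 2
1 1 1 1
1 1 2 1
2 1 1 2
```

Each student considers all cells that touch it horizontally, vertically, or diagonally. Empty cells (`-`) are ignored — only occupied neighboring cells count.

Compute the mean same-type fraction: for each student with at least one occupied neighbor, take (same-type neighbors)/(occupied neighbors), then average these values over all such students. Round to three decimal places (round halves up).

0.460

(0,0)2 1/2
(0,1)1 1/3
(0,3)2 0/1
(1,0)2 1/3
(1,2)1 2/5
(2,1)1 4/6
(2,2)2 1/6
(2,3)2 1/4
(3,0)1 4/4
(3,1)1 5/7
(3,2)1 5/8
(3,3)1 2/5
(4,0)1 4/5
(4,1)1 6/8
(4,2)2 1/8
(4,3)1 3/5
(5,0)2 0/3
(5,1)1 3/5
(5,2)1 3/5
(5,3)2 1/3
Sum over 20 students: 1/2 + 1/3 + 0/1 + 1/3 + 2/5 + 4/6 + 1/6 + 1/4 + 4/4 + 5/7 + 5/8 + 2/5 + 4/5 + 6/8 + 1/8 + 3/5 + 0/3 + 3/5 + 3/5 + 1/3 = 3863/420; mean = 3863/420 ÷ 20 = 3863/8400 = 0.459880… → 0.460.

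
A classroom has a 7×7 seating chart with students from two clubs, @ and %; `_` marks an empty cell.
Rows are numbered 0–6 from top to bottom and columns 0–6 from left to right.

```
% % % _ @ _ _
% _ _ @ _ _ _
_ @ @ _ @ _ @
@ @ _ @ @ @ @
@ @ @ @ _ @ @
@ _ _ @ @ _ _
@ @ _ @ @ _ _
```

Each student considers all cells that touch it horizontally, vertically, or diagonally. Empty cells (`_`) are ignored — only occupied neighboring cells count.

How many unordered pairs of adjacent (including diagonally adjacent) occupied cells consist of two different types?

2

Scan each occupied cell's neighbors to the right and below (and the two forward diagonals) so each pair is counted once.
From row 0: 1 unlike of 6 pairs (running 1/6).
From row 1: 1 unlike of 3 pairs (running 2/9).
From row 2: 0 unlike of 10 pairs (running 2/19).
From row 3: 0 unlike of 17 pairs (running 2/36).
From row 4: 0 unlike of 10 pairs (running 2/46).
From row 5: 0 unlike of 7 pairs (running 2/53).
From row 6: 0 unlike of 2 pairs (running 2/55).
Total adjacent occupied pairs: 55; unlike-type pairs: 2.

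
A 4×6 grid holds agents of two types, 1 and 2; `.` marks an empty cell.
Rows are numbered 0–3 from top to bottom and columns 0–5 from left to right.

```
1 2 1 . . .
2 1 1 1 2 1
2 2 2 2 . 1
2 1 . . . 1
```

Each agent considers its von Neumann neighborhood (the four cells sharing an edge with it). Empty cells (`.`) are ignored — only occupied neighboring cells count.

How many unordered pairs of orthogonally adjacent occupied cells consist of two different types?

12

Scan each occupied cell's neighbors to the right and below so each pair is counted once.
From row 0: 4 unlike of 5 pairs (running 4/5).
From row 1: 6 unlike of 10 pairs (running 10/15).
From row 2: 1 unlike of 6 pairs (running 11/21).
From row 3: 1 unlike of 1 pairs (running 12/22).
Total adjacent occupied pairs: 22; unlike-type pairs: 12.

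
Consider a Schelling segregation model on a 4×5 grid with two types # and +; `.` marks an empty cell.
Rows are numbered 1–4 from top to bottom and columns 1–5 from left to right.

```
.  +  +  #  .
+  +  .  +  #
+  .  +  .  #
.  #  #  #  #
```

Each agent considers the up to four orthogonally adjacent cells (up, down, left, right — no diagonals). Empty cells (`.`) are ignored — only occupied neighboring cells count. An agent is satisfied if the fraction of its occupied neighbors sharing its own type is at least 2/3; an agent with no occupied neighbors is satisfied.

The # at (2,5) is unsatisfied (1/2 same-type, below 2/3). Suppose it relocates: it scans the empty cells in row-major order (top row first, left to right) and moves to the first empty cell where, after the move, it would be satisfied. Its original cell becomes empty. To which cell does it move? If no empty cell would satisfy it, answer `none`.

(1,5)

Vacating (2,5). Empty cells in order:
  (1,1): 0/2 same-type → still unsatisfied.
  (1,5): 1/1 same-type → satisfied — stop here.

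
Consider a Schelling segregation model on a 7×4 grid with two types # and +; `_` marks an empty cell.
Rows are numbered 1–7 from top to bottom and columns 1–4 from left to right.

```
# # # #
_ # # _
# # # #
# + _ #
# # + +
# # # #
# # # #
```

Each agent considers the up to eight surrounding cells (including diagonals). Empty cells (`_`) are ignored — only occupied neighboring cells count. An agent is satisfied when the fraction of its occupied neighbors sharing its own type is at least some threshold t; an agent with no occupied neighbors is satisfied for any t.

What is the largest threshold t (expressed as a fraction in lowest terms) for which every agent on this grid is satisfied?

1/7

Row 1: (1,1)# 2/2 · (1,2)# 4/4 · (1,3)# 4/4 · (1,4)# 2/2
Row 2: (2,2)# 7/7 · (2,3)# 7/7
Row 3: (3,1)# 3/4 · (3,2)# 5/6 · (3,3)# 5/6 · (3,4)# 3/3
Row 4: (4,1)# 4/5 · (4,2)+ 1/7 · (4,4)# 2/4
Row 5: (5,1)# 4/5 · (5,2)# 5/7 · (5,3)+ 2/7 · (5,4)+ 1/4
Row 6: (6,1)# 5/5 · (6,2)# 7/8 · (6,3)# 6/8 · (6,4)# 3/5
Row 7: (7,1)# 3/3 · (7,2)# 5/5 · (7,3)# 5/5 · (7,4)# 3/3
The smallest same-type fraction is 1/7 at (4,2), which reduces to 1/7. Any threshold above that leaves this agent unsatisfied.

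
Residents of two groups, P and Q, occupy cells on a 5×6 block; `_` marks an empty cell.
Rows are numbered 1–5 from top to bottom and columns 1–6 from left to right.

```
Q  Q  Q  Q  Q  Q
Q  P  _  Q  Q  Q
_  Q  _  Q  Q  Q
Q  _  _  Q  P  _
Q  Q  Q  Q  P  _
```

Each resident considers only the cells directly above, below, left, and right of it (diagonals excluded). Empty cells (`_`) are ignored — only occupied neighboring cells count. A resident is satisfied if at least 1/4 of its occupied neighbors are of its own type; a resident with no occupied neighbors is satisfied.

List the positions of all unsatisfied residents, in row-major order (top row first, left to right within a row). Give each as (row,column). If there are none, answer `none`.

Row 1: (1,1)Q 2/2 ok · (1,2)Q 2/3 ok · (1,3)Q 2/2 ok · (1,4)Q 3/3 ok · (1,5)Q 3/3 ok · (1,6)Q 2/2 ok
Row 2: (2,1)Q 1/2 ok · (2,2)P 0/3 unhappy · (2,4)Q 3/3 ok · (2,5)Q 4/4 ok · (2,6)Q 3/3 ok
Row 3: (3,2)Q 0/1 unhappy · (3,4)Q 3/3 ok · (3,5)Q 3/4 ok · (3,6)Q 2/2 ok
Row 4: (4,1)Q 1/1 ok · (4,4)Q 2/3 ok · (4,5)P 1/3 ok
Row 5: (5,1)Q 2/2 ok · (5,2)Q 2/2 ok · (5,3)Q 2/2 ok · (5,4)Q 2/3 ok · (5,5)P 1/2 ok

(2,2), (3,2)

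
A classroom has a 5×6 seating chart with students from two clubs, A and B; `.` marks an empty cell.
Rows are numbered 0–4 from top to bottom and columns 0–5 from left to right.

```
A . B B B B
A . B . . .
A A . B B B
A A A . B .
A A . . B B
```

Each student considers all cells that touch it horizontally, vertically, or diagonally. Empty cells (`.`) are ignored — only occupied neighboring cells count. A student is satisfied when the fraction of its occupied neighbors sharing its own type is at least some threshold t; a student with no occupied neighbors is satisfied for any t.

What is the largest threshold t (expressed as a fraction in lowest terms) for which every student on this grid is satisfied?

Row 0: (0,0)A 1/1 · (0,2)B 2/2 · (0,3)B 3/3 · (0,4)B 2/2 · (0,5)B 1/1
Row 1: (1,0)A 3/3 · (1,2)B 3/4
Row 2: (2,0)A 4/4 · (2,1)A 5/6 · (2,3)B 3/4 · (2,4)B 3/3 · (2,5)B 2/2
Row 3: (3,0)A 5/5 · (3,1)A 6/6 · (3,2)A 3/4 · (3,4)B 5/5
Row 4: (4,0)A 3/3 · (4,1)A 4/4 · (4,4)B 2/2 · (4,5)B 2/2
The smallest same-type fraction is 3/4 at (1,2), which reduces to 3/4. Any threshold above that leaves this student unsatisfied.

3/4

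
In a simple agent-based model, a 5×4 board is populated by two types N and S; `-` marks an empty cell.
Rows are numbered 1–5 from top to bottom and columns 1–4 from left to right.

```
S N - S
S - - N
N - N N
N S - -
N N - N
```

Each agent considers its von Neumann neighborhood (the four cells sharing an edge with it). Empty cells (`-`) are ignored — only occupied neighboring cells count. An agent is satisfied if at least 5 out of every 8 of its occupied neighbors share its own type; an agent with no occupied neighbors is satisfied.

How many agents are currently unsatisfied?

8

Row 1: (1,1)S 1/2 ✗ · (1,2)N 0/1 ✗ · (1,4)S 0/1 ✗
Row 2: (2,1)S 1/2 ✗ · (2,4)N 1/2 ✗
Row 3: (3,1)N 1/2 ✗ · (3,3)N 1/1 ✓ · (3,4)N 2/2 ✓
Row 4: (4,1)N 2/3 ✓ · (4,2)S 0/2 ✗
Row 5: (5,1)N 2/2 ✓ · (5,2)N 1/2 ✗ · (5,4)N 0/0 ✓
Unsatisfied: (1,1), (1,2), (1,4), (2,1), (2,4), (3,1), (4,2), (5,2) — 8 in total.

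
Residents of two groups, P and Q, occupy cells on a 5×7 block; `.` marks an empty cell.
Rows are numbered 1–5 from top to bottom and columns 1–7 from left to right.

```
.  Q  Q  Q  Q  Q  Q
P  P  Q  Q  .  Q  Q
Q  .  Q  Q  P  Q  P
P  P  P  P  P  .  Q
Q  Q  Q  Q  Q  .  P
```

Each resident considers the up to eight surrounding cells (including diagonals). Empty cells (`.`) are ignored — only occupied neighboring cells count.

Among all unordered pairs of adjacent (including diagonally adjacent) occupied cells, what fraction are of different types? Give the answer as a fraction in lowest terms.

38/75

Scan each occupied cell's neighbors to the right and below (and the two forward diagonals) so each pair is counted once.
Row 1: Q(1,2)–Q(1,3)= Q(1,2)–P(2,2)≠ Q(1,2)–Q(2,3)= Q(1,2)–P(2,1)≠ Q(1,3)–Q(1,4)= Q(1,3)–Q(2,3)= Q(1,3)–Q(2,4)= Q(1,3)–P(2,2)≠ Q(1,4)–Q(1,5)= Q(1,4)–Q(2,4)= Q(1,4)–Q(2,3)= Q(1,5)–Q(1,6)= Q(1,5)–Q(2,6)= Q(1,5)–Q(2,4)= Q(1,6)–Q(1,7)= Q(1,6)–Q(2,6)= Q(1,6)–Q(2,7)= Q(1,7)–Q(2,7)= Q(1,7)–Q(2,6)=  → 3/19 unlike.
Row 2: P(2,1)–P(2,2)= P(2,1)–Q(3,1)≠ P(2,2)–Q(2,3)≠ P(2,2)–Q(3,3)≠ P(2,2)–Q(3,1)≠ Q(2,3)–Q(2,4)= Q(2,3)–Q(3,3)= Q(2,3)–Q(3,4)= Q(2,4)–Q(3,4)= Q(2,4)–P(3,5)≠ Q(2,4)–Q(3,3)= Q(2,6)–Q(2,7)= Q(2,6)–Q(3,6)= Q(2,6)–P(3,7)≠ Q(2,6)–P(3,5)≠ Q(2,7)–P(3,7)≠ Q(2,7)–Q(3,6)=  → 8/17 unlike.
Row 3: Q(3,1)–P(4,1)≠ Q(3,1)–P(4,2)≠ Q(3,3)–Q(3,4)= Q(3,3)–P(4,3)≠ Q(3,3)–P(4,4)≠ Q(3,3)–P(4,2)≠ Q(3,4)–P(3,5)≠ Q(3,4)–P(4,4)≠ Q(3,4)–P(4,5)≠ Q(3,4)–P(4,3)≠ P(3,5)–Q(3,6)≠ P(3,5)–P(4,5)= P(3,5)–P(4,4)= Q(3,6)–P(3,7)≠ Q(3,6)–Q(4,7)= Q(3,6)–P(4,5)≠ P(3,7)–Q(4,7)≠  → 13/17 unlike.
Row 4: P(4,1)–P(4,2)= P(4,1)–Q(5,1)≠ P(4,1)–Q(5,2)≠ P(4,2)–P(4,3)= P(4,2)–Q(5,2)≠ P(4,2)–Q(5,3)≠ P(4,2)–Q(5,1)≠ P(4,3)–P(4,4)= P(4,3)–Q(5,3)≠ P(4,3)–Q(5,4)≠ P(4,3)–Q(5,2)≠ P(4,4)–P(4,5)= P(4,4)–Q(5,4)≠ P(4,4)–Q(5,5)≠ P(4,4)–Q(5,3)≠ P(4,5)–Q(5,5)≠ P(4,5)–Q(5,4)≠ Q(4,7)–P(5,7)≠  → 14/18 unlike.
Row 5: Q(5,1)–Q(5,2)= Q(5,2)–Q(5,3)= Q(5,3)–Q(5,4)= Q(5,4)–Q(5,5)=  → 0/4 unlike.
Total adjacent occupied pairs: 75; unlike-type pairs: 38.
38/75 is already in lowest terms.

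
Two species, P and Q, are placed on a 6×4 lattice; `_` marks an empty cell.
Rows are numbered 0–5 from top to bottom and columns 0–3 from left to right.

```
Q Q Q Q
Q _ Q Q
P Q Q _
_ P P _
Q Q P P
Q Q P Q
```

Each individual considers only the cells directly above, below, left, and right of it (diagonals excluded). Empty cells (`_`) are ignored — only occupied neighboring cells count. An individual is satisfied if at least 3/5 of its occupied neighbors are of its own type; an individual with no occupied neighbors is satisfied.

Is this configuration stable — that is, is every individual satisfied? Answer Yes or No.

No

Row 0: (0,0)Q 2/2 ✓ · (0,1)Q 2/2 ✓ · (0,2)Q 3/3 ✓ · (0,3)Q 2/2 ✓
Row 1: (1,0)Q 1/2 ✗ · (1,2)Q 3/3 ✓ · (1,3)Q 2/2 ✓
Row 2: (2,0)P 0/2 ✗ · (2,1)Q 1/3 ✗ · (2,2)Q 2/3 ✓
Row 3: (3,1)P 1/3 ✗ · (3,2)P 2/3 ✓
Row 4: (4,0)Q 2/2 ✓ · (4,1)Q 2/4 ✗ · (4,2)P 3/4 ✓ · (4,3)P 1/2 ✗
Row 5: (5,0)Q 2/2 ✓ · (5,1)Q 2/3 ✓ · (5,2)P 1/3 ✗ · (5,3)Q 0/2 ✗
For instance (1,0) has only 1/2 same-type neighbors, below 3/5.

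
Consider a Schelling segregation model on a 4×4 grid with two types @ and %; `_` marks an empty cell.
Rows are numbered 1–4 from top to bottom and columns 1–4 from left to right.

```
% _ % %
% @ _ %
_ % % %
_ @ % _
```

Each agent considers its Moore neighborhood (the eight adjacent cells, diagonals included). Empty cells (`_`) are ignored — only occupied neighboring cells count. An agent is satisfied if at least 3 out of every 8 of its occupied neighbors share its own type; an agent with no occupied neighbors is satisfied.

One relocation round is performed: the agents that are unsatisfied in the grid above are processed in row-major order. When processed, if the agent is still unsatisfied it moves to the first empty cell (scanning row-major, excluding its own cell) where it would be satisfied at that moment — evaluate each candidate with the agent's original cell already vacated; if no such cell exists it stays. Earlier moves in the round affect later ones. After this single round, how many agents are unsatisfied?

1

Initially unsatisfied (in order): (2,2), (4,2).
  (2,2) → (4,1).
  (4,2): no empty cell satisfies it; stays.
Resulting grid:
% _ % %
% _ _ %
_ % % %
@ @ % _
Unsatisfied now: (4,2).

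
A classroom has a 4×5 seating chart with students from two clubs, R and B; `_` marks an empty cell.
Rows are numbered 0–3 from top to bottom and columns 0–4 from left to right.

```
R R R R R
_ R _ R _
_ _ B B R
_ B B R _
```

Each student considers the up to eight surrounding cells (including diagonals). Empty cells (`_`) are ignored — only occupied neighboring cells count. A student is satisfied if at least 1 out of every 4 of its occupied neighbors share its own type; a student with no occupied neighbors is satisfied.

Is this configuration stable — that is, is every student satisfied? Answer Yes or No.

Yes

(0,0)R 2/2 ✓
(0,1)R 3/3 ✓
(0,2)R 4/4 ✓
(0,3)R 3/3 ✓
(0,4)R 2/2 ✓
(1,1)R 3/4 ✓
(1,3)R 4/6 ✓
(2,2)B 3/6 ✓
(2,3)B 2/5 ✓
(2,4)R 2/3 ✓
(3,1)B 2/2 ✓
(3,2)B 3/4 ✓
(3,3)R 1/4 ✓
All meet the threshold, so the configuration is stable.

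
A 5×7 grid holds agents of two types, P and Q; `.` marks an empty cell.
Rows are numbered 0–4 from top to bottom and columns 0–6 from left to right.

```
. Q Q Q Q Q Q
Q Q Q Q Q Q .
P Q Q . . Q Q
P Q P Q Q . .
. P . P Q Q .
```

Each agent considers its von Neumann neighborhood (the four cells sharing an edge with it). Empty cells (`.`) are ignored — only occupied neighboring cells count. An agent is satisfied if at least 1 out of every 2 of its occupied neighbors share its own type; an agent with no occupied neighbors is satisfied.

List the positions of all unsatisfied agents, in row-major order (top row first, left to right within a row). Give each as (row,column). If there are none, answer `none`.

(2,0), (3,1), (3,2), (3,3), (4,1), (4,3)

Row 0: (0,1)Q 2/2 ✓ · (0,2)Q 3/3 ✓ · (0,3)Q 3/3 ✓ · (0,4)Q 3/3 ✓ · (0,5)Q 3/3 ✓ · (0,6)Q 1/1 ✓
Row 1: (1,0)Q 1/2 ✓ · (1,1)Q 4/4 ✓ · (1,2)Q 4/4 ✓ · (1,3)Q 3/3 ✓ · (1,4)Q 3/3 ✓ · (1,5)Q 3/3 ✓
Row 2: (2,0)P 1/3 ✗ · (2,1)Q 3/4 ✓ · (2,2)Q 2/3 ✓ · (2,5)Q 2/2 ✓ · (2,6)Q 1/1 ✓
Row 3: (3,0)P 1/2 ✓ · (3,1)Q 1/4 ✗ · (3,2)P 0/3 ✗ · (3,3)Q 1/3 ✗ · (3,4)Q 2/2 ✓
Row 4: (4,1)P 0/1 ✗ · (4,3)P 0/2 ✗ · (4,4)Q 2/3 ✓ · (4,5)Q 1/1 ✓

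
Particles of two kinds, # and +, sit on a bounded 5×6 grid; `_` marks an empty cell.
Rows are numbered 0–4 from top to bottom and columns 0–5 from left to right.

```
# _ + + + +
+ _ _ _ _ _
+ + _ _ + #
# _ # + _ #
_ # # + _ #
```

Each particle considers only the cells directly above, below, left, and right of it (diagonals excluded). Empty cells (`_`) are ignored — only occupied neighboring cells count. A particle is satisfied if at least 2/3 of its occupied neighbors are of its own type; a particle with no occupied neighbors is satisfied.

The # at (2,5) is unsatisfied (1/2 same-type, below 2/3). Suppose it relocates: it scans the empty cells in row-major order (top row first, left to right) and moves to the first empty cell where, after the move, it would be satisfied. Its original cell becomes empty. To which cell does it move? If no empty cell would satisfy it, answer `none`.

(3,1)

Vacating (2,5). Empty cells in order:
  (0,1): 1/2 same-type → still unsatisfied.
  (1,1): 0/2 same-type → still unsatisfied.
  (1,2): 0/1 same-type → still unsatisfied.
  (1,3): 0/1 same-type → still unsatisfied.
  (1,4): 0/2 same-type → still unsatisfied.
  (1,5): 0/1 same-type → still unsatisfied.
  (2,2): 1/2 same-type → still unsatisfied.
  (2,3): 0/2 same-type → still unsatisfied.
  (3,1): 3/4 same-type → satisfied — stop here.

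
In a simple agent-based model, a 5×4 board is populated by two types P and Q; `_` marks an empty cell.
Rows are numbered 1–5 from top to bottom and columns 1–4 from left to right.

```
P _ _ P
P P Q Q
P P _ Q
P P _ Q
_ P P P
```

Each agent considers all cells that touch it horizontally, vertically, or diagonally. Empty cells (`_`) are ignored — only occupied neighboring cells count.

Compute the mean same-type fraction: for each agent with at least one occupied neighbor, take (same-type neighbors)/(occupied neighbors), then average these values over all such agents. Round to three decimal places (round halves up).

Row 1: (1,1)P 2/2 · (1,4)P 0/2
Row 2: (2,1)P 4/4 · (2,2)P 4/5 · (2,3)Q 2/5 · (2,4)Q 2/3
Row 3: (3,1)P 5/5 · (3,2)P 5/6 · (3,4)Q 3/3
Row 4: (4,1)P 4/4 · (4,2)P 5/5 · (4,4)Q 1/3
Row 5: (5,2)P 3/3 · (5,3)P 3/4 · (5,4)P 1/2
Sum over 15 agents: 2/2 + 0/2 + 4/4 + 4/5 + 2/5 + 2/3 + 5/5 + 5/6 + 3/3 + 4/4 + 5/5 + 1/3 + 3/3 + 3/4 + 1/2 = 677/60; mean = 677/60 ÷ 15 = 677/900 = 0.752222… → 0.752.

0.752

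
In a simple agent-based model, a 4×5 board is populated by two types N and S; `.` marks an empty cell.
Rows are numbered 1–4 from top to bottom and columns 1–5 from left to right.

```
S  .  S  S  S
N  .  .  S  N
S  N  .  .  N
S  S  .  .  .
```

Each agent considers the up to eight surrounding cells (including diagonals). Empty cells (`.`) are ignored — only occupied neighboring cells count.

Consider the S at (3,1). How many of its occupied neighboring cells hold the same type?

Occupied neighbors of (3,1): (2,1)=N, (3,2)=N, (4,1)=S, (4,2)=S.
Same type (S): 2 of 4.

2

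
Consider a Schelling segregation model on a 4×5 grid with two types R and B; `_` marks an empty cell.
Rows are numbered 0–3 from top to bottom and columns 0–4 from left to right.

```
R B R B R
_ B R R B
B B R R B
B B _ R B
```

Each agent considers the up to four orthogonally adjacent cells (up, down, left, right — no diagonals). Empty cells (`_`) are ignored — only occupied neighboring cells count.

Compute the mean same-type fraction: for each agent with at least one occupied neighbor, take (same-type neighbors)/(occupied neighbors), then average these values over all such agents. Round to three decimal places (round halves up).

0.542

(0,0)R 0/1
(0,1)B 1/3
(0,2)R 1/3
(0,3)B 0/3
(0,4)R 0/2
(1,1)B 2/3
(1,2)R 3/4
(1,3)R 2/4
(1,4)B 1/3
(2,0)B 2/2
(2,1)B 3/4
(2,2)R 2/3
(2,3)R 3/4
(2,4)B 2/3
(3,0)B 2/2
(3,1)B 2/2
(3,3)R 1/2
(3,4)B 1/2
Sum over 18 agents: 0/1 + 1/3 + 1/3 + 0/3 + 0/2 + 2/3 + 3/4 + 2/4 + 1/3 + 2/2 + 3/4 + 2/3 + 3/4 + 2/3 + 2/2 + 2/2 + 1/2 + 1/2 = 39/4; mean = 39/4 ÷ 18 = 13/24 = 0.541666… → 0.542.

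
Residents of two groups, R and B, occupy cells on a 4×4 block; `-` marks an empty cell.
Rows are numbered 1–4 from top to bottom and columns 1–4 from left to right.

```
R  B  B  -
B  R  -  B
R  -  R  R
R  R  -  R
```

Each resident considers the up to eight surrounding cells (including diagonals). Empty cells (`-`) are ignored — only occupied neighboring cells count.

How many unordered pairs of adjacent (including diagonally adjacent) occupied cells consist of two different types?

8

Scan each occupied cell's neighbors to the right and below (and the two forward diagonals) so each pair is counted once.
Row 1: R(1,1)–B(1,2)≠ R(1,1)–B(2,1)≠ R(1,1)–R(2,2)= B(1,2)–B(1,3)= B(1,2)–R(2,2)≠ B(1,2)–B(2,1)= B(1,3)–B(2,4)= B(1,3)–R(2,2)≠  → 4/8 unlike.
Row 2: B(2,1)–R(2,2)≠ B(2,1)–R(3,1)≠ R(2,2)–R(3,3)= R(2,2)–R(3,1)= B(2,4)–R(3,4)≠ B(2,4)–R(3,3)≠  → 4/6 unlike.
Row 3: R(3,1)–R(4,1)= R(3,1)–R(4,2)= R(3,3)–R(3,4)= R(3,3)–R(4,4)= R(3,3)–R(4,2)= R(3,4)–R(4,4)=  → 0/6 unlike.
Row 4: R(4,1)–R(4,2)=  → 0/1 unlike.
Total adjacent occupied pairs: 21; unlike-type pairs: 8.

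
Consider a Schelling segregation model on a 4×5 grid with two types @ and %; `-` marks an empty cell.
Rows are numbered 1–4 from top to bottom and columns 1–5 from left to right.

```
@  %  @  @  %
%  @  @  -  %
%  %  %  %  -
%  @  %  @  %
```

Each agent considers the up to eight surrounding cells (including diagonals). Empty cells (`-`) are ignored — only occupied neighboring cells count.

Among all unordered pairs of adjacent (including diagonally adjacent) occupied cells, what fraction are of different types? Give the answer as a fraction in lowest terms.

23/43

Scan each occupied cell's neighbors to the right and below (and the two forward diagonals) so each pair is counted once.
Row 1: @(1,1)–%(1,2)≠ @(1,1)–%(2,1)≠ @(1,1)–@(2,2)= %(1,2)–@(1,3)≠ %(1,2)–@(2,2)≠ %(1,2)–@(2,3)≠ %(1,2)–%(2,1)= @(1,3)–@(1,4)= @(1,3)–@(2,3)= @(1,3)–@(2,2)= @(1,4)–%(1,5)≠ @(1,4)–%(2,5)≠ @(1,4)–@(2,3)= %(1,5)–%(2,5)=  → 7/14 unlike.
Row 2: %(2,1)–@(2,2)≠ %(2,1)–%(3,1)= %(2,1)–%(3,2)= @(2,2)–@(2,3)= @(2,2)–%(3,2)≠ @(2,2)–%(3,3)≠ @(2,2)–%(3,1)≠ @(2,3)–%(3,3)≠ @(2,3)–%(3,4)≠ @(2,3)–%(3,2)≠ %(2,5)–%(3,4)=  → 7/11 unlike.
Row 3: %(3,1)–%(3,2)= %(3,1)–%(4,1)= %(3,1)–@(4,2)≠ %(3,2)–%(3,3)= %(3,2)–@(4,2)≠ %(3,2)–%(4,3)= %(3,2)–%(4,1)= %(3,3)–%(3,4)= %(3,3)–%(4,3)= %(3,3)–@(4,4)≠ %(3,3)–@(4,2)≠ %(3,4)–@(4,4)≠ %(3,4)–%(4,5)= %(3,4)–%(4,3)=  → 5/14 unlike.
Row 4: %(4,1)–@(4,2)≠ @(4,2)–%(4,3)≠ %(4,3)–@(4,4)≠ @(4,4)–%(4,5)≠  → 4/4 unlike.
Total adjacent occupied pairs: 43; unlike-type pairs: 23.
23/43 is already in lowest terms.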